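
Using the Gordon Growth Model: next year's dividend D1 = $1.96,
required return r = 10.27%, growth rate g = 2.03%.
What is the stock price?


Formula: P = D1 / (r - g)
Spread: r - g = 0.1027 - 0.0203 = 0.0824
Substituting: P = $1.96 / 0.0824
P = $23.79

$23.79


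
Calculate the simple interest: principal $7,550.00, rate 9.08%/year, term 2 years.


Formula: I = P * r * t
Substituting: I = $7,550.00 * 0.0908 * 2
Step: I = $7,550.00 * 0.1816
I = $1,371.08

$1,371.08


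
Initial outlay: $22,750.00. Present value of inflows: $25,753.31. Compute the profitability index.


Formula: PI = PV(cash flows) / initial investment
Substituting: PI = $25,753.31 / $22,750.00
PI = 1.132

1.132


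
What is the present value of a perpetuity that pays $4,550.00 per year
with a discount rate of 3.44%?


Formula: PV = C / r
Substituting: PV = $4,550.00 / 0.0344
PV = $132,267.44

$132,267.44


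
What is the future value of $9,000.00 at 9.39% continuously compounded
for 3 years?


Formula: FV = P * e^(r*t)
Exponent: r*t = 0.0939 * 3 = 0.2817
e^(0.2817) = 1.325381
FV = $9,000.00 * 1.325381 = $11,928.43

$11,928.43


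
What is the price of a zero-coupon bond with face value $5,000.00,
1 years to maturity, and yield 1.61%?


Formula: Price = FV / (1 + r)^n
Substituting: Price = $5,000.00 / (1 + 0.0161)^1
Discount factor: (1.0161)^1 = 1.0161
Price = $5,000.00 / 1.0161 = $4,920.78

$4,920.78


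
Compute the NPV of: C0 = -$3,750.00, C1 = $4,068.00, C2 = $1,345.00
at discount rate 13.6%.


Formula: NPV = C0 + C1/(1+r) + C2/(1+r)^2
Discount C1: $4,068.00 / (1 + 0.136) = $3,580.99
Discount C2: $1,345.00 / (1 + 0.136)^2 = $1,042.23
NPV = -$3,750.00 + $3,580.99 + $1,042.23 = $873.22

$873.22


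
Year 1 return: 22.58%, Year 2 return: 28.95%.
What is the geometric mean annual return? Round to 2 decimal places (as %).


Formula: Geometric mean = ((1+r1)*(1+r2))^(1/2) - 1
Product: (1 + 0.2258) * (1 + 0.2895) = 1.2258 * 1.2895 = 1.580669
Square root: 1.580669^0.5 = 1.257247
Geometric mean = 1.257247 - 1 = 0.257247
As percentage: 25.72%

25.72%


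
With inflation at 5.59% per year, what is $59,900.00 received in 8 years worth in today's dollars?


Formula: Real value = nominal / (1 + inflation)^years
Price level: (1 + 0.0559)^8 = 1.545192
Real value = $59,900.00 / 1.545192 = $38,765.42

$38,765.42


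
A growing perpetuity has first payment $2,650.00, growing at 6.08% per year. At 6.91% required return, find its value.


Formula: PV = C / (r - g)
Spread: r - g = 0.0691 - 0.0608 = 0.0083
Substituting: PV = $2,650.00 / 0.0083
PV = $319,277.11

$319,277.11


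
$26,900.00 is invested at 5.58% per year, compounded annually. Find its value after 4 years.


Formula: FV = P * (1 + r)^n
Substituting: FV = $26,900.00 * (1 + 0.0558)^4
Growth factor: (1.0558)^4 = 1.242586
FV = $26,900.00 * 1.242586 = $33,425.58

$33,425.58


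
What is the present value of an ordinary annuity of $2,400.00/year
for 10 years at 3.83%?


Formula: PV = PMT * (1 - (1+r)^(-n)) / r
Discount factor: (1 + 0.0383)^(-10) = 0.686707
Bracket: 1 - 0.686707 = 0.313293
PV = $2,400.00 * 0.313293 / 0.0383 = $19,631.94

$19,631.94


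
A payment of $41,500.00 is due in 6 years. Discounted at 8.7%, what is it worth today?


Formula: PV = FV / (1 + r)^n
Substituting: PV = $41,500.00 / (1 + 0.087)^6
Discount factor: (1.087)^6 = 1.649595
PV = $41,500.00 / 1.649595 = $25,157.69

$25,157.69


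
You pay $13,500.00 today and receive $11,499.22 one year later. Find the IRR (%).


Formula: IRR = C1/C0 - 1
Substituting: IRR = $11,499.22 / $13,500.00 - 1
Ratio: 0.851794 - 1 = -0.148206
IRR = -14.8206%

-14.8206%


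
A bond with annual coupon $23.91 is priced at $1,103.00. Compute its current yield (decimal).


Formula: Current yield = annual coupon / price
Substituting: CY = $23.91 / $1,103.00
CY = 0.021677

0.021677


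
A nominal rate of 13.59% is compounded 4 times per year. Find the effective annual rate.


Formula: EAR = (1 + r/m)^m - 1
Period rate: r/m = 0.1359 / 4 = 0.033975
Compounding: (1 + 0.033975)^4 = 1.142984
EAR = 1.142984 - 1 = 0.142984

0.142984


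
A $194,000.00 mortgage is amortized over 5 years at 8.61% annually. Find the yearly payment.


Formula: PMT = PV * r / (1 - (1+r)^(-n))
Denominator: 1 - (1 + 0.0861)^(-5) = 0.338316
Numerator: $194,000.00 * 0.0861 = 16703.4
PMT = 16703.4 / 0.338316 = $49,372.25

$49,372.25


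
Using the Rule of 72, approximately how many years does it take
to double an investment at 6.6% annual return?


Formula: Years ≈ 72 / r
Substituting: Years ≈ 72 / 6.6
Years ≈ 10.9

10.9 years


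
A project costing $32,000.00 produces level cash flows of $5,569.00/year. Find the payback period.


Formula: Payback = investment / annual cash flow
Substituting: Payback = $32,000.00 / $5,569.00
Payback = 5.7461 years

5.7461 years


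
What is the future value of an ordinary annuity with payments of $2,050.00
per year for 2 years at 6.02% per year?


Formula: FV = PMT * ((1+r)^n - 1) / r
Growth factor: (1 + 0.0602)^2 = 1.124024
Numerator: 1.124024 - 1 = 0.124024
FV = $2,050.00 * 0.124024 / 0.0602 = $4,223.41

$4,223.41


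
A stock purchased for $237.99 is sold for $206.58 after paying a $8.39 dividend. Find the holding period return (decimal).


Formula: HPR = (P1 - P0 + D) / P0
Gain: $206.58 - $237.99 + $8.39 = -$23.02
HPR = -$23.02 / $237.99 = -0.0967

-0.0967


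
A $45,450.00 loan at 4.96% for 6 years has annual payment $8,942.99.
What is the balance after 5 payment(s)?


Formula: Balance = PV*(1+r)^k - PMT*((1+r)^k - 1)/r
Growth: (1 + 0.0496)^5 = 1.273852
Accumulated factor: ((1+r)^k - 1)/r = 5.521218
Balance = $45,450.00 * 1.273852 - $8,942.99 * 5.521218
Balance = $8,520.40

$8,520.40


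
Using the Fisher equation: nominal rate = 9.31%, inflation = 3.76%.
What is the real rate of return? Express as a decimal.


Formula: (1 + r_real) = (1 + r_nom) / (1 + inflation)
Substituting: (1 + r_real) = 1.0931 / 1.0376
(1 + r_real) = 1.053489
r_real = 1.053489 - 1 = 0.053489

0.053489


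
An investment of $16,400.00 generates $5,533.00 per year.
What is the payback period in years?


Formula: Payback = investment / annual cash flow
Substituting: Payback = $16,400.00 / $5,533.00
Payback = 2.964 years

2.964 years


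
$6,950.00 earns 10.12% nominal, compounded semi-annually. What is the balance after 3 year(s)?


Formula: FV = P * (1 + r/m)^(m*t)
Period rate: r/m = 0.1012 / 2 = 0.0506
Total periods: m*t = 2 * 3 = 6
Growth factor: (1 + 0.0506)^6 = 1.344697
FV = $6,950.00 * 1.344697 = $9,345.64

$9,345.64


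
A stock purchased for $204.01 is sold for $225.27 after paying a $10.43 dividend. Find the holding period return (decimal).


Formula: HPR = (P1 - P0 + D) / P0
Gain: $225.27 - $204.01 + $10.43 = $31.69
HPR = $31.69 / $204.01 = 0.1553

0.1553


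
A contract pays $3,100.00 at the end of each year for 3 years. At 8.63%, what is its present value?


Formula: PV = PMT * (1 - (1+r)^(-n)) / r
Discount factor: (1 + 0.0863)^(-3) = 0.780101
Bracket: 1 - 0.780101 = 0.219899
PV = $3,100.00 * 0.219899 / 0.0863 = $7,899.05

$7,899.05


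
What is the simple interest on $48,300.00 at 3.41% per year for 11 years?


Formula: I = P * r * t
Substituting: I = $48,300.00 * 0.0341 * 11
Step: I = $48,300.00 * 0.3751
I = $18,117.33

$18,117.33


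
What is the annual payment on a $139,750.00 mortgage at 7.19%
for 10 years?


Formula: PMT = PV * r / (1 - (1+r)^(-n))
Denominator: 1 - (1 + 0.0719)^(-10) = 0.50059
Numerator: $139,750.00 * 0.0719 = 10048.025
PMT = 10048.025 / 0.50059 = $20,072.37

$20,072.37


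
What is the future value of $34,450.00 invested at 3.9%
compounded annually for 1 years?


Formula: FV = P * (1 + r)^n
Substituting: FV = $34,450.00 * (1 + 0.039)^1
Growth factor: (1.039)^1 = 1.039
FV = $34,450.00 * 1.039 = $35,793.55

$35,793.55


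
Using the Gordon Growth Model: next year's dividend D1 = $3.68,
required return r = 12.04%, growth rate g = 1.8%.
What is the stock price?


Formula: P = D1 / (r - g)
Spread: r - g = 0.1204 - 0.018 = 0.1024
Substituting: P = $3.68 / 0.1024
P = $35.94

$35.94


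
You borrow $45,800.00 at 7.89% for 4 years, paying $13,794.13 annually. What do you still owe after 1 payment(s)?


Formula: Balance = PV*(1+r)^k - PMT*((1+r)^k - 1)/r
Growth: (1 + 0.0789)^1 = 1.0789
Accumulated factor: ((1+r)^k - 1)/r = 1.0
Balance = $45,800.00 * 1.0789 - $13,794.13 * 1.0
Balance = $35,619.49

$35,619.49


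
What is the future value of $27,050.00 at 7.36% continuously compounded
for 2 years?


Formula: FV = P * e^(r*t)
Exponent: r*t = 0.0736 * 2 = 0.1472
e^(0.1472) = 1.158586
FV = $27,050.00 * 1.158586 = $31,339.74

$31,339.74


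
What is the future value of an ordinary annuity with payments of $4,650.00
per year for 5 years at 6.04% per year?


Formula: FV = PMT * ((1+r)^n - 1) / r
Growth factor: (1 + 0.0604)^5 = 1.340752
Numerator: 1.340752 - 1 = 0.340752
FV = $4,650.00 * 0.340752 / 0.0604 = $26,233.42

$26,233.42


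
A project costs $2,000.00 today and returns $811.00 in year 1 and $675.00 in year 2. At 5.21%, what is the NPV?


Formula: NPV = C0 + C1/(1+r) + C2/(1+r)^2
Discount C1: $811.00 / (1 + 0.0521) = $770.84
Discount C2: $675.00 / (1 + 0.0521)^2 = $609.80
NPV = -$2,000.00 + $770.84 + $609.80 = -$619.36

-$619.36


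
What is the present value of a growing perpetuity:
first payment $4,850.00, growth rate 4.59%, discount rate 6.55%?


Formula: PV = C / (r - g)
Spread: r - g = 0.0655 - 0.0459 = 0.0196
Substituting: PV = $4,850.00 / 0.0196
PV = $247,448.98

$247,448.98


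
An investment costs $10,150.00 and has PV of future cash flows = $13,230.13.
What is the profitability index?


Formula: PI = PV(cash flows) / initial investment
Substituting: PI = $13,230.13 / $10,150.00
PI = 1.3035

1.3035


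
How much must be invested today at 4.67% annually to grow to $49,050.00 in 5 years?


Formula: PV = FV / (1 + r)^n
Substituting: PV = $49,050.00 / (1 + 0.0467)^5
Discount factor: (1.0467)^5 = 1.256351
PV = $49,050.00 / 1.256351 = $39,041.63

$39,041.63


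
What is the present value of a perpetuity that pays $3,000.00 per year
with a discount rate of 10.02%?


Formula: PV = C / r
Substituting: PV = $3,000.00 / 0.1002
PV = $29,940.12

$29,940.12


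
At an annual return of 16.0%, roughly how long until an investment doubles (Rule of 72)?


Formula: Years ≈ 72 / r
Substituting: Years ≈ 72 / 16.0
Years ≈ 4.5

4.5 years


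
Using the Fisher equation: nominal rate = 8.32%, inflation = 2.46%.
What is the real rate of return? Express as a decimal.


Formula: (1 + r_real) = (1 + r_nom) / (1 + inflation)
Substituting: (1 + r_real) = 1.0832 / 1.0246
(1 + r_real) = 1.057193
r_real = 1.057193 - 1 = 0.057193

0.057193


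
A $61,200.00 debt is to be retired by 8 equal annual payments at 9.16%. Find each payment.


Formula: PMT = PV * r / (1 - (1+r)^(-n))
Denominator: 1 - (1 + 0.0916)^(-8) = 0.503988
Numerator: $61,200.00 * 0.0916 = 5605.92
PMT = 5605.92 / 0.503988 = $11,123.11

$11,123.11


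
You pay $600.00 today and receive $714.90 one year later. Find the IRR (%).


Formula: IRR = C1/C0 - 1
Substituting: IRR = $714.90 / $600.00 - 1
Ratio: 1.1915 - 1 = 0.1915
IRR = 19.15%

19.15%


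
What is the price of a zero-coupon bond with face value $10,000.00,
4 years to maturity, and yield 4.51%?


Formula: Price = FV / (1 + r)^n
Substituting: Price = $10,000.00 / (1 + 0.0451)^4
Discount factor: (1.0451)^4 = 1.192975
Price = $10,000.00 / 1.192975 = $8,382.40

$8,382.40


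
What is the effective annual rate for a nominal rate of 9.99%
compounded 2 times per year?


Formula: EAR = (1 + r/m)^m - 1
Period rate: r/m = 0.0999 / 2 = 0.04995
Compounding: (1 + 0.04995)^2 = 1.102395
EAR = 1.102395 - 1 = 0.102395

0.102395


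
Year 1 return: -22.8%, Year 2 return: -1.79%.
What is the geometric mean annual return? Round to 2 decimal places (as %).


Formula: Geometric mean = ((1+r1)*(1+r2))^(1/2) - 1
Product: (1 + -0.228) * (1 + -0.0179) = 0.772 * 0.9821 = 0.758181
Square root: 0.758181^0.5 = 0.870736
Geometric mean = 0.870736 - 1 = -0.129264
As percentage: -12.93%

-12.93%


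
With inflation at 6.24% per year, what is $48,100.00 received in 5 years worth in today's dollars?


Formula: Real value = nominal / (1 + inflation)^years
Price level: (1 + 0.0624)^5 = 1.353444
Real value = $48,100.00 / 1.353444 = $35,538.96

$35,538.96


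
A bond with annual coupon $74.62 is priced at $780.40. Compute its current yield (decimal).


Formula: Current yield = annual coupon / price
Substituting: CY = $74.62 / $780.40
CY = 0.095618

0.095618


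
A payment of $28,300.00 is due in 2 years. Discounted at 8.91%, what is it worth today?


Formula: PV = FV / (1 + r)^n
Substituting: PV = $28,300.00 / (1 + 0.0891)^2
Discount factor: (1.0891)^2 = 1.186139
PV = $28,300.00 / 1.186139 = $23,858.93

$23,858.93


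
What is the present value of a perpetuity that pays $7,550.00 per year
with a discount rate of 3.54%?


Formula: PV = C / r
Substituting: PV = $7,550.00 / 0.0354
PV = $213,276.84

$213,276.84


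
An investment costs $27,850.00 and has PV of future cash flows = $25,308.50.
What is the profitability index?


Formula: PI = PV(cash flows) / initial investment
Substituting: PI = $25,308.50 / $27,850.00
PI = 0.9087

0.9087


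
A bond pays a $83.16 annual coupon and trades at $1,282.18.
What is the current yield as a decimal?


Formula: Current yield = annual coupon / price
Substituting: CY = $83.16 / $1,282.18
CY = 0.064858

0.064858


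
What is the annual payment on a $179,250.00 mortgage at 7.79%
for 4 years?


Formula: PMT = PV * r / (1 - (1+r)^(-n))
Denominator: 1 - (1 + 0.0779)^(-4) = 0.259225
Numerator: $179,250.00 * 0.0779 = 13963.575
PMT = 13963.575 / 0.259225 = $53,866.55

$53,866.55


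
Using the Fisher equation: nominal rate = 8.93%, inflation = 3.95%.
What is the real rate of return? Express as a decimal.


Formula: (1 + r_real) = (1 + r_nom) / (1 + inflation)
Substituting: (1 + r_real) = 1.0893 / 1.0395
(1 + r_real) = 1.047908
r_real = 1.047908 - 1 = 0.047908

0.047908


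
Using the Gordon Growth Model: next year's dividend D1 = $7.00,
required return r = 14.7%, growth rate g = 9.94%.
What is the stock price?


Formula: P = D1 / (r - g)
Spread: r - g = 0.147 - 0.0994 = 0.0476
Substituting: P = $7.00 / 0.0476
P = $147.06

$147.06


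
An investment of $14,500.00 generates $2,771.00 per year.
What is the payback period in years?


Formula: Payback = investment / annual cash flow
Substituting: Payback = $14,500.00 / $2,771.00
Payback = 5.2328 years

5.2328 years


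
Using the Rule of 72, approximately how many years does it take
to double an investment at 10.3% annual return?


Formula: Years ≈ 72 / r
Substituting: Years ≈ 72 / 10.3
Years ≈ 7.0

7.0 years


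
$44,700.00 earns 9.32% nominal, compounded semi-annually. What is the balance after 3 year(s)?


Formula: FV = P * (1 + r/m)^(m*t)
Period rate: r/m = 0.0932 / 2 = 0.0466
Total periods: m*t = 2 * 3 = 6
Growth factor: (1 + 0.0466)^6 = 1.314269
FV = $44,700.00 * 1.314269 = $58,747.84

$58,747.84


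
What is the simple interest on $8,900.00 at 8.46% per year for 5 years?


Formula: I = P * r * t
Substituting: I = $8,900.00 * 0.0846 * 5
Step: I = $8,900.00 * 0.423
I = $3,764.70

$3,764.70


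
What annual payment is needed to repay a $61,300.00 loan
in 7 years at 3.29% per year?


Formula: PMT = PV * r / (1 - (1+r)^(-n))
Denominator: 1 - (1 + 0.0329)^(-7) = 0.202755
Numerator: $61,300.00 * 0.0329 = 2016.77
PMT = 2016.77 / 0.202755 = $9,946.86

$9,946.86


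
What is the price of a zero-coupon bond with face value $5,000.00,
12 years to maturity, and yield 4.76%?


Formula: Price = FV / (1 + r)^n
Substituting: Price = $5,000.00 / (1 + 0.0476)^12
Discount factor: (1.0476)^12 = 1.747213
Price = $5,000.00 / 1.747213 = $2,861.70

$2,861.70


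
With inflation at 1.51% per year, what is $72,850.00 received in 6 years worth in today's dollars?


Formula: Real value = nominal / (1 + inflation)^years
Price level: (1 + 0.0151)^6 = 1.09409
Real value = $72,850.00 / 1.09409 = $66,585.03

$66,585.03


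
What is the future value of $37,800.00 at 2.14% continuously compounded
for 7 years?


Formula: FV = P * e^(r*t)
Exponent: r*t = 0.0214 * 7 = 0.1498
e^(0.1498) = 1.161602
FV = $37,800.00 * 1.161602 = $43,908.55

$43,908.55


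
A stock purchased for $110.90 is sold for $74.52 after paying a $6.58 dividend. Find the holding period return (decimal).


Formula: HPR = (P1 - P0 + D) / P0
Gain: $74.52 - $110.90 + $6.58 = -$29.80
HPR = -$29.80 / $110.90 = -0.2687

-0.2687


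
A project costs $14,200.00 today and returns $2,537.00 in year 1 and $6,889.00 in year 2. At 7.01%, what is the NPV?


Formula: NPV = C0 + C1/(1+r) + C2/(1+r)^2
Discount C1: $2,537.00 / (1 + 0.0701) = $2,370.81
Discount C2: $6,889.00 / (1 + 0.0701)^2 = $6,015.99
NPV = -$14,200.00 + $2,370.81 + $6,015.99 = -$5,813.20

-$5,813.20


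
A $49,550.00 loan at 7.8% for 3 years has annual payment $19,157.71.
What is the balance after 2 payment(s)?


Formula: Balance = PV*(1+r)^k - PMT*((1+r)^k - 1)/r
Growth: (1 + 0.078)^2 = 1.162084
Accumulated factor: ((1+r)^k - 1)/r = 2.078
Balance = $49,550.00 * 1.162084 - $19,157.71 * 2.078
Balance = $17,771.54

$17,771.54


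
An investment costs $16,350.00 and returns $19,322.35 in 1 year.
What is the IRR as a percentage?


Formula: IRR = C1/C0 - 1
Substituting: IRR = $19,322.35 / $16,350.00 - 1
Ratio: 1.181795 - 1 = 0.181795
IRR = 18.1795%

18.1795%


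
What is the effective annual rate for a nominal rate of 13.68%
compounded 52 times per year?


Formula: EAR = (1 + r/m)^m - 1
Period rate: r/m = 0.1368 / 52 = 0.002631
Compounding: (1 + 0.002631)^52 = 1.146393
EAR = 1.146393 - 1 = 0.146393

0.146393


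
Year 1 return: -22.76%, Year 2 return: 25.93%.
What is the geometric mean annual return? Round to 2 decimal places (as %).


Formula: Geometric mean = ((1+r1)*(1+r2))^(1/2) - 1
Product: (1 + -0.2276) * (1 + 0.2593) = 0.7724 * 1.2593 = 0.972683
Square root: 0.972683^0.5 = 0.986247
Geometric mean = 0.986247 - 1 = -0.013753
As percentage: -1.38%

-1.38%


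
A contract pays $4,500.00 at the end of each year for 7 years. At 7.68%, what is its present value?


Formula: PV = PMT * (1 - (1+r)^(-n)) / r
Discount factor: (1 + 0.0768)^(-7) = 0.595737
Bracket: 1 - 0.595737 = 0.404263
PV = $4,500.00 * 0.404263 / 0.0768 = $23,687.28

$23,687.28


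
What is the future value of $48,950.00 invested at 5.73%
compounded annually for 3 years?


Formula: FV = P * (1 + r)^n
Substituting: FV = $48,950.00 * (1 + 0.0573)^3
Growth factor: (1.0573)^3 = 1.181938
FV = $48,950.00 * 1.181938 = $57,855.87

$57,855.87


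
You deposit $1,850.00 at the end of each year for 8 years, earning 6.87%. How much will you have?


Formula: FV = PMT * ((1+r)^n - 1) / r
Growth factor: (1 + 0.0687)^8 = 1.701557
Numerator: 1.701557 - 1 = 0.701557
FV = $1,850.00 * 0.701557 / 0.0687 = $18,892.00

$18,892.00


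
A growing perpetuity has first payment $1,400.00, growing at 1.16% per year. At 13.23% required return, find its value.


Formula: PV = C / (r - g)
Spread: r - g = 0.1323 - 0.0116 = 0.1207
Substituting: PV = $1,400.00 / 0.1207
PV = $11,599.01

$11,599.01


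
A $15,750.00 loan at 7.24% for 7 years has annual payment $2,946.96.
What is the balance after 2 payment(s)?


Formula: Balance = PV*(1+r)^k - PMT*((1+r)^k - 1)/r
Growth: (1 + 0.0724)^2 = 1.150042
Accumulated factor: ((1+r)^k - 1)/r = 2.0724
Balance = $15,750.00 * 1.150042 - $2,946.96 * 2.0724
Balance = $12,005.88

$12,005.88


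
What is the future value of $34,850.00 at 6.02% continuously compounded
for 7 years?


Formula: FV = P * e^(r*t)
Exponent: r*t = 0.0602 * 7 = 0.4214
e^(0.4214) = 1.524094
FV = $34,850.00 * 1.524094 = $53,114.67

$53,114.67


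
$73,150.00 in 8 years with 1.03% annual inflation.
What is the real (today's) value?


Formula: Real value = nominal / (1 + inflation)^years
Price level: (1 + 0.0103)^8 = 1.085433
Real value = $73,150.00 / 1.085433 = $67,392.49

$67,392.49


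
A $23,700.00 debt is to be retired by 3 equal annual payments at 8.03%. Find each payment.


Formula: PMT = PV * r / (1 - (1+r)^(-n))
Denominator: 1 - (1 + 0.0803)^(-3) = 0.206829
Numerator: $23,700.00 * 0.0803 = 1903.11
PMT = 1903.11 / 0.206829 = $9,201.37

$9,201.37


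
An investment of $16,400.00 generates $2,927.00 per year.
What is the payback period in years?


Formula: Payback = investment / annual cash flow
Substituting: Payback = $16,400.00 / $2,927.00
Payback = 5.603 years

5.603 years


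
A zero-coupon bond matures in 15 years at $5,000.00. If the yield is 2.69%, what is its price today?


Formula: Price = FV / (1 + r)^n
Substituting: Price = $5,000.00 / (1 + 0.0269)^15
Discount factor: (1.0269)^15 = 1.489095
Price = $5,000.00 / 1.489095 = $3,357.74

$3,357.74


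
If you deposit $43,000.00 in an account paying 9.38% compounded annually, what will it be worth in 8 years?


Formula: FV = P * (1 + r)^n
Substituting: FV = $43,000.00 * (1 + 0.0938)^8
Growth factor: (1.0938)^8 = 2.048818
FV = $43,000.00 * 2.048818 = $88,099.17

$88,099.17


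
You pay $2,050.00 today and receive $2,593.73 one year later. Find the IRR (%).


Formula: IRR = C1/C0 - 1
Substituting: IRR = $2,593.73 / $2,050.00 - 1
Ratio: 1.265234 - 1 = 0.265234
IRR = 26.5234%

26.5234%


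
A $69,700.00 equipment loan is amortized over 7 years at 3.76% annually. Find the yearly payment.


Formula: PMT = PV * r / (1 - (1+r)^(-n))
Denominator: 1 - (1 + 0.0376)^(-7) = 0.227692
Numerator: $69,700.00 * 0.0376 = 2620.72
PMT = 2620.72 / 0.227692 = $11,509.91

$11,509.91


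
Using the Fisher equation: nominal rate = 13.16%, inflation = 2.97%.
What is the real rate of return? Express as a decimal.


Formula: (1 + r_real) = (1 + r_nom) / (1 + inflation)
Substituting: (1 + r_real) = 1.1316 / 1.0297
(1 + r_real) = 1.098961
r_real = 1.098961 - 1 = 0.098961

0.098961


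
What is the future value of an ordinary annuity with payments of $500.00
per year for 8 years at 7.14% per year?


Formula: FV = PMT * ((1+r)^n - 1) / r
Growth factor: (1 + 0.0714)^8 = 1.736254
Numerator: 1.736254 - 1 = 0.736254
FV = $500.00 * 0.736254 / 0.0714 = $5,155.84

$5,155.84


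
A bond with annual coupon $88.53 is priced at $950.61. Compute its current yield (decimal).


Formula: Current yield = annual coupon / price
Substituting: CY = $88.53 / $950.61
CY = 0.09313

0.09313


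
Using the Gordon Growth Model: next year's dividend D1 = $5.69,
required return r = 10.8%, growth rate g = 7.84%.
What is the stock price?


Formula: P = D1 / (r - g)
Spread: r - g = 0.108 - 0.0784 = 0.0296
Substituting: P = $5.69 / 0.0296
P = $192.23

$192.23


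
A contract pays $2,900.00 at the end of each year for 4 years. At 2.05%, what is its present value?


Formula: PV = PMT * (1 - (1+r)^(-n)) / r
Discount factor: (1 + 0.0205)^(-4) = 0.922036
Bracket: 1 - 0.922036 = 0.077964
PV = $2,900.00 * 0.077964 / 0.0205 = $11,029.03

$11,029.03


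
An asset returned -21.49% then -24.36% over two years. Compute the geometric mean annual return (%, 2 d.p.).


Formula: Geometric mean = ((1+r1)*(1+r2))^(1/2) - 1
Product: (1 + -0.2149) * (1 + -0.2436) = 0.7851 * 0.7564 = 0.59385
Square root: 0.59385^0.5 = 0.770616
Geometric mean = 0.770616 - 1 = -0.229384
As percentage: -22.94%

-22.94%


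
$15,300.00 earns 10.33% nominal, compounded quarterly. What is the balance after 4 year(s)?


Formula: FV = P * (1 + r/m)^(m*t)
Period rate: r/m = 0.1033 / 4 = 0.025825
Total periods: m*t = 4 * 4 = 16
Growth factor: (1 + 0.025825)^16 = 1.503739
FV = $15,300.00 * 1.503739 = $23,007.21

$23,007.21


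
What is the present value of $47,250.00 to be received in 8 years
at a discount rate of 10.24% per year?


Formula: PV = FV / (1 + r)^n
Substituting: PV = $47,250.00 / (1 + 0.1024)^8
Discount factor: (1.1024)^8 = 2.181291
PV = $47,250.00 / 2.181291 = $21,661.48

$21,661.48


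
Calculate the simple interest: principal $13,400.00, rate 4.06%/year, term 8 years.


Formula: I = P * r * t
Substituting: I = $13,400.00 * 0.0406 * 8
Step: I = $13,400.00 * 0.3248
I = $4,352.32

$4,352.32


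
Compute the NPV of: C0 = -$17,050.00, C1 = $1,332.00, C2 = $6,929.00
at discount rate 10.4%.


Formula: NPV = C0 + C1/(1+r) + C2/(1+r)^2
Discount C1: $1,332.00 / (1 + 0.104) = $1,206.52
Discount C2: $6,929.00 / (1 + 0.104)^2 = $5,685.03
NPV = -$17,050.00 + $1,206.52 + $5,685.03 = -$10,158.45

-$10,158.45


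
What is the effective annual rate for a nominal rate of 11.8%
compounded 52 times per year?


Formula: EAR = (1 + r/m)^m - 1
Period rate: r/m = 0.118 / 52 = 0.002269
Compounding: (1 + 0.002269)^52 = 1.125094
EAR = 1.125094 - 1 = 0.125094

0.125094


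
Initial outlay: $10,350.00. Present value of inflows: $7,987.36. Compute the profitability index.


Formula: PI = PV(cash flows) / initial investment
Substituting: PI = $7,987.36 / $10,350.00
PI = 0.7717

0.7717


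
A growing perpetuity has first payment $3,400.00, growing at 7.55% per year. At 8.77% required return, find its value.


Formula: PV = C / (r - g)
Spread: r - g = 0.0877 - 0.0755 = 0.0122
Substituting: PV = $3,400.00 / 0.0122
PV = $278,688.52

$278,688.52


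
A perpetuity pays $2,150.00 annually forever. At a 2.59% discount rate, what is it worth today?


Formula: PV = C / r
Substituting: PV = $2,150.00 / 0.0259
PV = $83,011.58

$83,011.58


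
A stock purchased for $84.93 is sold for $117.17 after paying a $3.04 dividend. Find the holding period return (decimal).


Formula: HPR = (P1 - P0 + D) / P0
Gain: $117.17 - $84.93 + $3.04 = $35.28
HPR = $35.28 / $84.93 = 0.4154

0.4154


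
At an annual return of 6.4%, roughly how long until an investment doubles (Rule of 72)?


Formula: Years ≈ 72 / r
Substituting: Years ≈ 72 / 6.4
Years ≈ 11.2

11.2 years


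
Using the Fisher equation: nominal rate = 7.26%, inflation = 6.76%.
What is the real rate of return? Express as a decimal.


Formula: (1 + r_real) = (1 + r_nom) / (1 + inflation)
Substituting: (1 + r_real) = 1.0726 / 1.0676
(1 + r_real) = 1.004683
r_real = 1.004683 - 1 = 0.004683

0.004683


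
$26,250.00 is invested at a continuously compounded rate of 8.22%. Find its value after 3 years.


Formula: FV = P * e^(r*t)
Exponent: r*t = 0.0822 * 3 = 0.2466
e^(0.2466) = 1.279667
FV = $26,250.00 * 1.279667 = $33,591.26

$33,591.26


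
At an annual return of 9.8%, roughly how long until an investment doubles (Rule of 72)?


Formula: Years ≈ 72 / r
Substituting: Years ≈ 72 / 9.8
Years ≈ 7.3

7.3 years


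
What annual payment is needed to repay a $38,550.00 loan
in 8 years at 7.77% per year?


Formula: PMT = PV * r / (1 - (1+r)^(-n))
Denominator: 1 - (1 + 0.0777)^(-8) = 0.450438
Numerator: $38,550.00 * 0.0777 = 2995.335
PMT = 2995.335 / 0.450438 = $6,649.83

$6,649.83


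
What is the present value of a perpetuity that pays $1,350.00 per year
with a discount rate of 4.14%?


Formula: PV = C / r
Substituting: PV = $1,350.00 / 0.0414
PV = $32,608.70

$32,608.70


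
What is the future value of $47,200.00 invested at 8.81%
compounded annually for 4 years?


Formula: FV = P * (1 + r)^n
Substituting: FV = $47,200.00 * (1 + 0.0881)^4
Growth factor: (1.0881)^4 = 1.401765
FV = $47,200.00 * 1.401765 = $66,163.31

$66,163.31


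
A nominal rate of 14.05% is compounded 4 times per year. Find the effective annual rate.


Formula: EAR = (1 + r/m)^m - 1
Period rate: r/m = 0.1405 / 4 = 0.035125
Compounding: (1 + 0.035125)^4 = 1.148077
EAR = 1.148077 - 1 = 0.148077

0.148077


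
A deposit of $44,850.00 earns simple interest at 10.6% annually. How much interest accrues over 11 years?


Formula: I = P * r * t
Substituting: I = $44,850.00 * 0.106 * 11
Step: I = $44,850.00 * 1.166
I = $52,295.10

$52,295.10


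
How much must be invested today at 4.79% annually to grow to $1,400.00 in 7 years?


Formula: PV = FV / (1 + r)^n
Substituting: PV = $1,400.00 / (1 + 0.0479)^7
Discount factor: (1.0479)^7 = 1.387519
PV = $1,400.00 / 1.387519 = $1,009.00

$1,009.00


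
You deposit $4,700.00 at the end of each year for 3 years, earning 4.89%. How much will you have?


Formula: FV = PMT * ((1+r)^n - 1) / r
Growth factor: (1 + 0.0489)^3 = 1.153991
Numerator: 1.153991 - 1 = 0.153991
FV = $4,700.00 * 0.153991 / 0.0489 = $14,800.73

$14,800.73


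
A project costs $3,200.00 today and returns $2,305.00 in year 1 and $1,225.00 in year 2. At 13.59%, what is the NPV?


Formula: NPV = C0 + C1/(1+r) + C2/(1+r)^2
Discount C1: $2,305.00 / (1 + 0.1359) = $2,029.23
Discount C2: $1,225.00 / (1 + 0.1359)^2 = $949.41
NPV = -$3,200.00 + $2,029.23 + $949.41 = -$221.36

-$221.36


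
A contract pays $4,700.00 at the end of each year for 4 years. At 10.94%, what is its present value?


Formula: PV = PMT * (1 - (1+r)^(-n)) / r
Discount factor: (1 + 0.1094)^(-4) = 0.660157
Bracket: 1 - 0.660157 = 0.339843
PV = $4,700.00 * 0.339843 / 0.1094 = $14,600.19

$14,600.19


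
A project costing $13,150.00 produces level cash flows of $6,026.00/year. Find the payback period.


Formula: Payback = investment / annual cash flow
Substituting: Payback = $13,150.00 / $6,026.00
Payback = 2.1822 years

2.1822 years


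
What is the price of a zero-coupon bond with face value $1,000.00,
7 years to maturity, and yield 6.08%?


Formula: Price = FV / (1 + r)^n
Substituting: Price = $1,000.00 / (1 + 0.0608)^7
Discount factor: (1.0608)^7 = 1.511592
Price = $1,000.00 / 1.511592 = $661.55

$661.55


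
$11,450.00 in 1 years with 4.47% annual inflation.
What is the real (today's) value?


Formula: Real value = nominal / (1 + inflation)^years
Price level: (1 + 0.0447)^1 = 1.0447
Real value = $11,450.00 / 1.0447 = $10,960.08

$10,960.08


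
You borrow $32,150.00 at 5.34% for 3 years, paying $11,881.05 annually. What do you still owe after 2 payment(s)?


Formula: Balance = PV*(1+r)^k - PMT*((1+r)^k - 1)/r
Growth: (1 + 0.0534)^2 = 1.109652
Accumulated factor: ((1+r)^k - 1)/r = 2.0534
Balance = $32,150.00 * 1.109652 - $11,881.05 * 2.0534
Balance = $11,278.75

$11,278.75


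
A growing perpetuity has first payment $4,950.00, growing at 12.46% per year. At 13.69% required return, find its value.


Formula: PV = C / (r - g)
Spread: r - g = 0.1369 - 0.1246 = 0.0123
Substituting: PV = $4,950.00 / 0.0123
PV = $402,439.02

$402,439.02


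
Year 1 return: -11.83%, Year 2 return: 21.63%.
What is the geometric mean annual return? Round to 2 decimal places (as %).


Formula: Geometric mean = ((1+r1)*(1+r2))^(1/2) - 1
Product: (1 + -0.1183) * (1 + 0.2163) = 0.8817 * 1.2163 = 1.072412
Square root: 1.072412^0.5 = 1.035573
Geometric mean = 1.035573 - 1 = 0.035573
As percentage: 3.56%

3.56%


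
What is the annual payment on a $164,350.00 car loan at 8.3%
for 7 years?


Formula: PMT = PV * r / (1 - (1+r)^(-n))
Denominator: 1 - (1 + 0.083)^(-7) = 0.42773
Numerator: $164,350.00 * 0.083 = 13641.05
PMT = 13641.05 / 0.42773 = $31,891.71

$31,891.71


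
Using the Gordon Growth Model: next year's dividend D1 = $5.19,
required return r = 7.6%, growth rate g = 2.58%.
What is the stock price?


Formula: P = D1 / (r - g)
Spread: r - g = 0.076 - 0.0258 = 0.0502
Substituting: P = $5.19 / 0.0502
P = $103.39

$103.39


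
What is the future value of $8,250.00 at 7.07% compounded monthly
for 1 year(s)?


Formula: FV = P * (1 + r/m)^(m*t)
Period rate: r/m = 0.0707 / 12 = 0.005892
Total periods: m*t = 12 * 1 = 12
Growth factor: (1 + 0.005892)^12 = 1.073037
FV = $8,250.00 * 1.073037 = $8,852.55

$8,852.55


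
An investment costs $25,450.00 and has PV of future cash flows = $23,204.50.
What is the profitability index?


Formula: PI = PV(cash flows) / initial investment
Substituting: PI = $23,204.50 / $25,450.00
PI = 0.9118

0.9118


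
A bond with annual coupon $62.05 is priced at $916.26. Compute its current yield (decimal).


Formula: Current yield = annual coupon / price
Substituting: CY = $62.05 / $916.26
CY = 0.067721

0.067721


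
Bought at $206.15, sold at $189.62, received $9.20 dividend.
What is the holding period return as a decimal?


Formula: HPR = (P1 - P0 + D) / P0
Gain: $189.62 - $206.15 + $9.20 = -$7.33
HPR = -$7.33 / $206.15 = -0.0356

-0.0356


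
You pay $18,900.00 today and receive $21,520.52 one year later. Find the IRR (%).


Formula: IRR = C1/C0 - 1
Substituting: IRR = $21,520.52 / $18,900.00 - 1
Ratio: 1.138652 - 1 = 0.138652
IRR = 13.8652%

13.8652%


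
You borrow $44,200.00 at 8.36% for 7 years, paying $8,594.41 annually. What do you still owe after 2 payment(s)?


Formula: Balance = PV*(1+r)^k - PMT*((1+r)^k - 1)/r
Growth: (1 + 0.0836)^2 = 1.174189
Accumulated factor: ((1+r)^k - 1)/r = 2.0836
Balance = $44,200.00 * 1.174189 - $8,594.41 * 2.0836
Balance = $33,991.84

$33,991.84


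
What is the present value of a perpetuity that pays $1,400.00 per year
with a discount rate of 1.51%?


Formula: PV = C / r
Substituting: PV = $1,400.00 / 0.0151
PV = $92,715.23

$92,715.23


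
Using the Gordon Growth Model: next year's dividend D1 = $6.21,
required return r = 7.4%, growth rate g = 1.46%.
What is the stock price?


Formula: P = D1 / (r - g)
Spread: r - g = 0.074 - 0.0146 = 0.0594
Substituting: P = $6.21 / 0.0594
P = $104.55

$104.55


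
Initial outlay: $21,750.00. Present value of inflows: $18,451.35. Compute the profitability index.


Formula: PI = PV(cash flows) / initial investment
Substituting: PI = $18,451.35 / $21,750.00
PI = 0.8483

0.8483


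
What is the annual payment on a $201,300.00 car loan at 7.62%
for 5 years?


Formula: PMT = PV * r / (1 - (1+r)^(-n))
Denominator: 1 - (1 + 0.0762)^(-5) = 0.307316
Numerator: $201,300.00 * 0.0762 = 15339.06
PMT = 15339.06 / 0.307316 = $49,912.96

$49,912.96


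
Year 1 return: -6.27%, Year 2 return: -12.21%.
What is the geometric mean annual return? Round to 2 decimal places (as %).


Formula: Geometric mean = ((1+r1)*(1+r2))^(1/2) - 1
Product: (1 + -0.0627) * (1 + -0.1221) = 0.9373 * 0.8779 = 0.822856
Square root: 0.822856^0.5 = 0.907114
Geometric mean = 0.907114 - 1 = -0.092886
As percentage: -9.29%

-9.29%


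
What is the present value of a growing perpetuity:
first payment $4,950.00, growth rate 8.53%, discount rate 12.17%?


Formula: PV = C / (r - g)
Spread: r - g = 0.1217 - 0.0853 = 0.0364
Substituting: PV = $4,950.00 / 0.0364
PV = $135,989.01

$135,989.01


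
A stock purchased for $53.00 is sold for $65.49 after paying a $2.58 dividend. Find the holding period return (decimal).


Formula: HPR = (P1 - P0 + D) / P0
Gain: $65.49 - $53.00 + $2.58 = $15.07
HPR = $15.07 / $53.00 = 0.2843

0.2843


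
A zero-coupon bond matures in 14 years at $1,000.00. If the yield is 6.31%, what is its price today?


Formula: Price = FV / (1 + r)^n
Substituting: Price = $1,000.00 / (1 + 0.0631)^14
Discount factor: (1.0631)^14 = 2.355253
Price = $1,000.00 / 2.355253 = $424.58

$424.58


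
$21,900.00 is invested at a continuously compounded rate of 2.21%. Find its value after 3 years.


Formula: FV = P * e^(r*t)
Exponent: r*t = 0.0221 * 3 = 0.0663
e^(0.0663) = 1.068547
FV = $21,900.00 * 1.068547 = $23,401.18

$23,401.18


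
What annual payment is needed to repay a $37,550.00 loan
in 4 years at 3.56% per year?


Formula: PMT = PV * r / (1 - (1+r)^(-n))
Denominator: 1 - (1 + 0.0356)^(-4) = 0.130576
Numerator: $37,550.00 * 0.0356 = 1336.78
PMT = 1336.78 / 0.130576 = $10,237.60

$10,237.60


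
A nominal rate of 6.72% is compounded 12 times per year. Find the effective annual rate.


Formula: EAR = (1 + r/m)^m - 1
Period rate: r/m = 0.0672 / 12 = 0.0056
Compounding: (1 + 0.0056)^12 = 1.069309
EAR = 1.069309 - 1 = 0.069309

0.069309


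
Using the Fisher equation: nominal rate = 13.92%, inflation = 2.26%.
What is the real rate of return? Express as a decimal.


Formula: (1 + r_real) = (1 + r_nom) / (1 + inflation)
Substituting: (1 + r_real) = 1.1392 / 1.0226
(1 + r_real) = 1.114023
r_real = 1.114023 - 1 = 0.114023

0.114023


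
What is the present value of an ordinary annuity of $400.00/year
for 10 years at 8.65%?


Formula: PV = PMT * (1 - (1+r)^(-n)) / r
Discount factor: (1 + 0.0865)^(-10) = 0.436217
Bracket: 1 - 0.436217 = 0.563783
PV = $400.00 * 0.563783 / 0.0865 = $2,607.09

$2,607.09


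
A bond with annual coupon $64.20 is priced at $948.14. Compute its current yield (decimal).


Formula: Current yield = annual coupon / price
Substituting: CY = $64.20 / $948.14
CY = 0.067712

0.067712


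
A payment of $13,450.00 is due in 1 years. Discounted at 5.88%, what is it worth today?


Formula: PV = FV / (1 + r)^n
Substituting: PV = $13,450.00 / (1 + 0.0588)^1
Discount factor: (1.0588)^1 = 1.0588
PV = $13,450.00 / 1.0588 = $12,703.06

$12,703.06


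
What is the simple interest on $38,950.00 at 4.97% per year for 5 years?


Formula: I = P * r * t
Substituting: I = $38,950.00 * 0.0497 * 5
Step: I = $38,950.00 * 0.2485
I = $9,679.08

$9,679.08


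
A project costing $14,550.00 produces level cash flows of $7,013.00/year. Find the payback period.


Formula: Payback = investment / annual cash flow
Substituting: Payback = $14,550.00 / $7,013.00
Payback = 2.0747 years

2.0747 years


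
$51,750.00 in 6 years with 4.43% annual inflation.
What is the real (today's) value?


Formula: Real value = nominal / (1 + inflation)^years
Price level: (1 + 0.0443)^6 = 1.297035
Real value = $51,750.00 / 1.297035 = $39,898.69

$39,898.69


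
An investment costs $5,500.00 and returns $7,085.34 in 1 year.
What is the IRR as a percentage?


Formula: IRR = C1/C0 - 1
Substituting: IRR = $7,085.34 / $5,500.00 - 1
Ratio: 1.288244 - 1 = 0.288244
IRR = 28.8244%

28.8244%


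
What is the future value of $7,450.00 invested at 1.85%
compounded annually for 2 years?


Formula: FV = P * (1 + r)^n
Substituting: FV = $7,450.00 * (1 + 0.0185)^2
Growth factor: (1.0185)^2 = 1.037342
FV = $7,450.00 * 1.037342 = $7,728.20

$7,728.20


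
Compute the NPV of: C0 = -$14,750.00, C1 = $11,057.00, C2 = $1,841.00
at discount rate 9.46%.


Formula: NPV = C0 + C1/(1+r) + C2/(1+r)^2
Discount C1: $11,057.00 / (1 + 0.0946) = $10,101.41
Discount C2: $1,841.00 / (1 + 0.0946)^2 = $1,536.54
NPV = -$14,750.00 + $10,101.41 + $1,536.54 = -$3,112.06

-$3,112.06


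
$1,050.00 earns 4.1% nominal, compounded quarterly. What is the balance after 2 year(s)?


Formula: FV = P * (1 + r/m)^(m*t)
Period rate: r/m = 0.041 / 4 = 0.01025
Total periods: m*t = 4 * 2 = 8
Growth factor: (1 + 0.01025)^8 = 1.085003
FV = $1,050.00 * 1.085003 = $1,139.25

$1,139.25


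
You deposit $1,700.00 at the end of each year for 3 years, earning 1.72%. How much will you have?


Formula: FV = PMT * ((1+r)^n - 1) / r
Growth factor: (1 + 0.0172)^3 = 1.052493
Numerator: 1.052493 - 1 = 0.052493
FV = $1,700.00 * 0.052493 / 0.0172 = $5,188.22

$5,188.22


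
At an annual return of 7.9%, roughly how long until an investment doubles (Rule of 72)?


Formula: Years ≈ 72 / r
Substituting: Years ≈ 72 / 7.9
Years ≈ 9.1

9.1 years


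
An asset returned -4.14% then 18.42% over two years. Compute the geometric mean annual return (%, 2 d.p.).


Formula: Geometric mean = ((1+r1)*(1+r2))^(1/2) - 1
Product: (1 + -0.0414) * (1 + 0.1842) = 0.9586 * 1.1842 = 1.135174
Square root: 1.135174^0.5 = 1.065446
Geometric mean = 1.065446 - 1 = 0.065446
As percentage: 6.54%

6.54%


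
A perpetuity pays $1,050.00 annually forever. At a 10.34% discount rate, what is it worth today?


Formula: PV = C / r
Substituting: PV = $1,050.00 / 0.1034
PV = $10,154.74

$10,154.74


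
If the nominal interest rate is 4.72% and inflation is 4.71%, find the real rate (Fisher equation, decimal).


Formula: (1 + r_real) = (1 + r_nom) / (1 + inflation)
Substituting: (1 + r_real) = 1.0472 / 1.0471
(1 + r_real) = 1.000096
r_real = 1.000096 - 1 = 9.6e-05

9.6e-05
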